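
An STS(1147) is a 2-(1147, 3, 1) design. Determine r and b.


An STS(v) is a 2-(v, 3, 1) BIBD: block size k = 3, λ = 1.
Replication: r(k − 1) = λ(v − 1) ⇒ r·2 = 1147 − 1 = 1146 ⇒ r = 573.
Block count: bk = vr ⇒ b·3 = 1147·573 = 657231 ⇒ b = 219077.

r = 573, b = 219077.


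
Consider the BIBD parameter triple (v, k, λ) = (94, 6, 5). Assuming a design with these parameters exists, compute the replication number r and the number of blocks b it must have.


Any 2-(v, k, λ) BIBD satisfies two necessary conditions:
  (i)  Each point sits in r blocks, and counting incidences through any fixed point gives r(k − 1) = λ(v − 1), so r = λ(v − 1)/(k − 1).
  (ii) Total incidences bk = vr, so b = vr/k.
Step 1: r = λ(v − 1)/(k − 1) = 5·(94 − 1)/(6 − 1) = 5·93/5 = 465/5 = 93.
Step 2: b = vr/k = 94·93/6 = 8742/6 = 1457.
Check integrality: r = 93 ∈ Z ✓, b = 1457 ∈ Z ✓.
(These identities are necessary conditions: they determine r and b for any design with these parameters, but do not by themselves prove that one exists.)

r = 93, b = 1457.


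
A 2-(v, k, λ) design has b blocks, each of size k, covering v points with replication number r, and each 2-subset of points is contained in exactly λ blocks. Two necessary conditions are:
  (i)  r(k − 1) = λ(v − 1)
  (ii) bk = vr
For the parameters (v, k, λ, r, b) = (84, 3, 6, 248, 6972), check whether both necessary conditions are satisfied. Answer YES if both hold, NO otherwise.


Condition (i): r(k − 1) = 248·2 = 496; λ(v − 1) = 6·83 = 498. Match? NO.
Condition (ii): bk = 6972·3 = 20916; vr = 84·248 = 20832. Match? NO.
Both conditions hold? NO.

NO


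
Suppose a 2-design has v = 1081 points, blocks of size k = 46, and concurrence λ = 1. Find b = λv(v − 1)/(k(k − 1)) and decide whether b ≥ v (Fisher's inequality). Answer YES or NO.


r = λ(v − 1)/(k − 1) = 1·1080/45 = 24.
b = vr/k = 1081·24/46 = 564.
Fisher's inequality: b ≥ v ⇔ 564 ≥ 1081? NO.

NO


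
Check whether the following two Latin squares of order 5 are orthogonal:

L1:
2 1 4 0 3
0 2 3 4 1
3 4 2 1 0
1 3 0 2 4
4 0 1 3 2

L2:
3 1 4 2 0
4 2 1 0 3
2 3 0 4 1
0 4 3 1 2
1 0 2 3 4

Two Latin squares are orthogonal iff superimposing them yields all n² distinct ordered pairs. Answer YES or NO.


Form the n² = 25 superimposed pairs (L1[i][j], L2[i][j]), row by row (rows and columns indexed from 0):
row 0: (2,3) (1,1) (4,4) (0,2) (3,0)
row 1: (0,4) (2,2) (3,1) (4,0) (1,3)
row 2: (3,2) (4,3) (2,0) (1,4) (0,1)
row 3: (1,0) (3,4) (0,3) (2,1) (4,2)
row 4: (4,1) (0,0) (1,2) (3,3) (2,4)
Orthogonality requires all 25 pairs distinct.
Check by first coordinate: for each symbol s of L1, list the L2 entries in the n cells where L1 = s; they must all differ.
  L1 = 0: L2 entries (in reading order) 2, 4, 1, 3, 0 — all 5 distinct ✓
  L1 = 1: L2 entries (in reading order) 1, 3, 4, 0, 2 — all 5 distinct ✓
  L1 = 2: L2 entries (in reading order) 3, 2, 0, 1, 4 — all 5 distinct ✓
  L1 = 3: L2 entries (in reading order) 0, 1, 2, 4, 3 — all 5 distinct ✓
  L1 = 4: L2 entries (in reading order) 4, 0, 3, 2, 1 — all 5 distinct ✓
Every symbol of L1 meets every symbol of L2 exactly once, so all 25 pairs are distinct (25 of 25).
Conclusion: YES.

YES


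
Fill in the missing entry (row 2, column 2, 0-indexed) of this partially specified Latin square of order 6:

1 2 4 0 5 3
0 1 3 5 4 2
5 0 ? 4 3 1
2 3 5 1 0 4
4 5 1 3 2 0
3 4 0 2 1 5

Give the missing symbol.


Row 2 contains symbols [0, 1, 3, 4, 5] — missing [2].
Column 2 contains symbols [0, 1, 3, 4, 5] — missing [2].
The missing symbol must appear in both missing sets; intersection = [2].
Therefore the hidden value is 2.

Missing value = 2.


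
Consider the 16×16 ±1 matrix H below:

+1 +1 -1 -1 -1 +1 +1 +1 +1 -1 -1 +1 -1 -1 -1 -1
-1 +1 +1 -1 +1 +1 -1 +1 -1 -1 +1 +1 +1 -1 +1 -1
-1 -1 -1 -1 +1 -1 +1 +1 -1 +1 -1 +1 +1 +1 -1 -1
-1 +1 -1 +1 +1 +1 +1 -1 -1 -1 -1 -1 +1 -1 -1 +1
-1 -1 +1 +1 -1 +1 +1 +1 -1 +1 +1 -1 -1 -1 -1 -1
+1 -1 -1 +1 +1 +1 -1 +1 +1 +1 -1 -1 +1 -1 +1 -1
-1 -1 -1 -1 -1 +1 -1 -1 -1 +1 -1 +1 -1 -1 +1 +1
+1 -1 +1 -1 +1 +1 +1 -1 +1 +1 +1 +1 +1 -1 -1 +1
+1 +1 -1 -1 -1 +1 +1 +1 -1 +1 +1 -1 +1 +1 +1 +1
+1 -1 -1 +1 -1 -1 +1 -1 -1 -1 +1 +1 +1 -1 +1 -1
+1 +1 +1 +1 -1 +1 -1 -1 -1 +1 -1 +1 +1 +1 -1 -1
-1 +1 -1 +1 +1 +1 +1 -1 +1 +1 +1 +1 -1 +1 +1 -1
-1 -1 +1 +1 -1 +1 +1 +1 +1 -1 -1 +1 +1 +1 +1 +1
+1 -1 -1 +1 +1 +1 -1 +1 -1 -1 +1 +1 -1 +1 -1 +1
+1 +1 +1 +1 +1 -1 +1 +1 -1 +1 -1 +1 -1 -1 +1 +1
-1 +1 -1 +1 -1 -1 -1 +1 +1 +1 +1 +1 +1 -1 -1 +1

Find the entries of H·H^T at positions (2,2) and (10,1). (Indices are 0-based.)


Row 1 of H: [-1, 1, 1, -1, 1, 1, -1, 1, -1, -1, 1, 1, 1, -1, 1, -1].
Row 2 of H: [-1, -1, -1, -1, 1, -1, 1, 1, -1, 1, -1, 1, 1, 1, -1, -1].
Row 10 of H: [1, 1, 1, 1, -1, 1, -1, -1, -1, 1, -1, 1, 1, 1, -1, -1].
(H·H^T)[2][2] = Σ_j H[2][j]·H[2][j] = (-1)² + (-1)² + (-1)² + (-1)² + (1)² + (-1)² + (1)² + (1)² + (-1)² + (1)² + (-1)² + (1)² + (1)² + (1)² + (-1)² + (-1)² = 1 + 1 + 1 + 1 + 1 + 1 + 1 + 1 + 1 + 1 + 1 + 1 + 1 + 1 + 1 + 1 = 16.
(H·H^T)[10][1] = Σ_j H[10][j]·H[1][j] = (1)·(-1) + (1)·(1) + (1)·(1) + (1)·(-1) + (-1)·(1) + (1)·(1) + (-1)·(-1) + (-1)·(1) + (-1)·(-1) + (1)·(-1) + (-1)·(1) + (1)·(1) + (1)·(1) + (1)·(-1) + (-1)·(1) + (-1)·(-1) = -1 + 1 + 1 + -1 + -1 + 1 + 1 + -1 + 1 + -1 + -1 + 1 + 1 + -1 + -1 + 1 = 0.
So rows 10 and 1 are orthogonal; the diagonal entry equals n = 16.

(2,2) entry = 16; (10,1) entry = 0.


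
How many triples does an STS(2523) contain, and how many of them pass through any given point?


An STS(v) is a 2-(v, 3, 1) BIBD: block size k = 3, λ = 1.
Replication: r(k − 1) = λ(v − 1) ⇒ r·2 = 2523 − 1 = 2522 ⇒ r = 1261.
Block count: b = v(v − 1)/6 = 2523·2522/6 = 6363006/6 = 1060501.
(Check via bk = vr: 1060501·3 = 3181503 = 2523·1261 = 3181503 ✓.)

r = 1261, b = 1060501.


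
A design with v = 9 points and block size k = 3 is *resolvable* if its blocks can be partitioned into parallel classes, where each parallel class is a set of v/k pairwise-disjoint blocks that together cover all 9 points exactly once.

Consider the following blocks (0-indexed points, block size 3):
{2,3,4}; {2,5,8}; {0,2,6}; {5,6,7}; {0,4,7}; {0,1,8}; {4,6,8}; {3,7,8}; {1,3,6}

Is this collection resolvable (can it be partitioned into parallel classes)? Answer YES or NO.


v = 9, block size k = 3, number of blocks = 9.
For resolvability, blocks must partition into parallel classes of size v/k = 3.
Total blocks must therefore be a multiple of 3: 9 = 3·3 + 0 ⇒ divisible ✓.
Consider block {0,2,6}. The only other block(s) in the collection disjoint from it are {3,7,8} — just 1 block(s). Any parallel class containing {0,2,6} would need 2 other blocks each disjoint from it, so no parallel class of size 3 can contain {0,2,6}.
Since every block must belong to some parallel class in a resolution, the collection cannot be partitioned into parallel classes.
Resolvable? NO.

NO


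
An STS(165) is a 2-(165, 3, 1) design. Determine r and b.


An STS(v) is a 2-(v, 3, 1) BIBD: block size k = 3, λ = 1.
Replication: r(k − 1) = λ(v − 1) ⇒ r·2 = 165 − 1 = 164 ⇒ r = 82.
Block count: bk = vr ⇒ b·3 = 165·82 = 13530 ⇒ b = 4510.

r = 82, b = 4510.


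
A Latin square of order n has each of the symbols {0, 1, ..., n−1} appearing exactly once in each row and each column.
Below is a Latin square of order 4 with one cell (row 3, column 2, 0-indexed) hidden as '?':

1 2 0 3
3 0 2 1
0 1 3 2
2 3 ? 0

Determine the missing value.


Row 3 contains symbols [0, 2, 3] — missing [1].
Column 2 contains symbols [0, 2, 3] — missing [1].
The missing symbol must appear in both missing sets; intersection = [1].
Therefore the hidden value is 1.

Missing value = 1.


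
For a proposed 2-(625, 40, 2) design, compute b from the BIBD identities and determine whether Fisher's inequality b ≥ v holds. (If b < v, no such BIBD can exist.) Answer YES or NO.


b = λv(v − 1)/(k(k − 1)) = 2·625·624/(40·39) = 780000/1560 = 500.
Compare with v = 625: b < v, so Fisher's inequality fails.

NO


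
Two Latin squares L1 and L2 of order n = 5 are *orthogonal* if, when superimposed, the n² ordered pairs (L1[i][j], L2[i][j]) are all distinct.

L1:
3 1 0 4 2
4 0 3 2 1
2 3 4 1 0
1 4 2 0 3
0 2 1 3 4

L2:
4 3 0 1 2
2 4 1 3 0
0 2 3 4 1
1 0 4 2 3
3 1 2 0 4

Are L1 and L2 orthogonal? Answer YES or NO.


Form the n² = 25 superimposed pairs (L1[i][j], L2[i][j]), row by row (rows and columns indexed from 0):
row 0: (3,4) (1,3) (0,0) (4,1) (2,2)
row 1: (4,2) (0,4) (3,1) (2,3) (1,0)
row 2: (2,0) (3,2) (4,3) (1,4) (0,1)
row 3: (1,1) (4,0) (2,4) (0,2) (3,3)
row 4: (0,3) (2,1) (1,2) (3,0) (4,4)
Orthogonality requires all 25 pairs distinct.
Check by first coordinate: for each symbol s of L1, list the L2 entries in the n cells where L1 = s; they must all differ.
  L1 = 0: L2 entries (in reading order) 0, 4, 1, 2, 3 — all 5 distinct ✓
  L1 = 1: L2 entries (in reading order) 3, 0, 4, 1, 2 — all 5 distinct ✓
  L1 = 2: L2 entries (in reading order) 2, 3, 0, 4, 1 — all 5 distinct ✓
  L1 = 3: L2 entries (in reading order) 4, 1, 2, 3, 0 — all 5 distinct ✓
  L1 = 4: L2 entries (in reading order) 1, 2, 3, 0, 4 — all 5 distinct ✓
Every symbol of L1 meets every symbol of L2 exactly once, so all 25 pairs are distinct (25 of 25).
Conclusion: YES.

YES


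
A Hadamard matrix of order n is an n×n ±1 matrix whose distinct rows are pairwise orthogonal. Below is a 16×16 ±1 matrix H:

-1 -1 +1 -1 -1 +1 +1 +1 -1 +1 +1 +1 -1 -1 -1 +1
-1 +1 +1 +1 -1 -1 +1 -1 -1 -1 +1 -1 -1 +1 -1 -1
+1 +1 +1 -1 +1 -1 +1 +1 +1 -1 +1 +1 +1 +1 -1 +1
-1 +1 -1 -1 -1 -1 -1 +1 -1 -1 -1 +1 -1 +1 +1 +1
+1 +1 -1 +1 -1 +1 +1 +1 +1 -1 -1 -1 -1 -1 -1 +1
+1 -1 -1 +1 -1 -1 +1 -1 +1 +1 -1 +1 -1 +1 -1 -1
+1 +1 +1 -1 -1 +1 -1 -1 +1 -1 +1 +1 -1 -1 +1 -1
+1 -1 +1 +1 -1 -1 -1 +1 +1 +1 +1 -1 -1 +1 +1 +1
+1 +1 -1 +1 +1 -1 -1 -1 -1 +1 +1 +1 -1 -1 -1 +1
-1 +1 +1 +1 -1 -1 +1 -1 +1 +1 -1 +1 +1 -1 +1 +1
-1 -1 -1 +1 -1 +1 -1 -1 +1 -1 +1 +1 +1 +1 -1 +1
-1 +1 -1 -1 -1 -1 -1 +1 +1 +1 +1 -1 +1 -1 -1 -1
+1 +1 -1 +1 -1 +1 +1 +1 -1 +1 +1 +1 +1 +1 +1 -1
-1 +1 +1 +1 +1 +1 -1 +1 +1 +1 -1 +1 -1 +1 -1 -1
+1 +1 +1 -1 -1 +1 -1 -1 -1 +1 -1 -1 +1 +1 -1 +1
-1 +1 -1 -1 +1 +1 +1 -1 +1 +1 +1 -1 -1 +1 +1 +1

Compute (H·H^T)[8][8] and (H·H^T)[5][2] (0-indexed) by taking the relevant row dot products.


Row 2 of H: [1, 1, 1, -1, 1, -1, 1, 1, 1, -1, 1, 1, 1, 1, -1, 1].
Row 5 of H: [1, -1, -1, 1, -1, -1, 1, -1, 1, 1, -1, 1, -1, 1, -1, -1].
Row 8 of H: [1, 1, -1, 1, 1, -1, -1, -1, -1, 1, 1, 1, -1, -1, -1, 1].
(H·H^T)[8][8] = Σ_j H[8][j]·H[8][j] = (1)² + (1)² + (-1)² + (1)² + (1)² + (-1)² + (-1)² + (-1)² + (-1)² + (1)² + (1)² + (1)² + (-1)² + (-1)² + (-1)² + (1)² = 1 + 1 + 1 + 1 + 1 + 1 + 1 + 1 + 1 + 1 + 1 + 1 + 1 + 1 + 1 + 1 = 16.
(H·H^T)[5][2] = Σ_j H[5][j]·H[2][j] = (1)·(1) + (-1)·(1) + (-1)·(1) + (1)·(-1) + (-1)·(1) + (-1)·(-1) + (1)·(1) + (-1)·(1) + (1)·(1) + (1)·(-1) + (-1)·(1) + (1)·(1) + (-1)·(1) + (1)·(1) + (-1)·(-1) + (-1)·(1) = 1 + -1 + -1 + -1 + -1 + 1 + 1 + -1 + 1 + -1 + -1 + 1 + -1 + 1 + 1 + -1 = -2.
Rows 5 and 2 are not orthogonal (dot product = -2 ≠ 0), so H is not a Hadamard matrix.

(8,8) entry = 16; (5,2) entry = -2.


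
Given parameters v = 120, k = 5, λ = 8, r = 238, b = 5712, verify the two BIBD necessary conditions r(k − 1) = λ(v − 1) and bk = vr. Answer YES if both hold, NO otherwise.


Condition (i): r(k − 1) = 238·4 = 952; λ(v − 1) = 8·119 = 952. Match? YES.
Condition (ii): bk = 5712·5 = 28560; vr = 120·238 = 28560. Match? YES.
Both conditions hold? YES.

YES


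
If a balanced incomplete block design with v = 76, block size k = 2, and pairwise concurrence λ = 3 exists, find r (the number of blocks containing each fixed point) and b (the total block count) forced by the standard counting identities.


Any 2-(v, k, λ) BIBD satisfies two necessary conditions:
  (i)  Each point sits in r blocks, and counting incidences through any fixed point gives r(k − 1) = λ(v − 1), so r = λ(v − 1)/(k − 1).
  (ii) Total incidences bk = vr, so b = vr/k.
Step 1: r = λ(v − 1)/(k − 1) = 3·(76 − 1)/(2 − 1) = 3·75/1 = 225/1 = 225.
Step 2: b = vr/k = 76·225/2 = 17100/2 = 8550.
Check integrality: r = 225 ∈ Z ✓, b = 8550 ∈ Z ✓.
(These identities are necessary conditions: they determine r and b for any design with these parameters, but do not by themselves prove that one exists.)

r = 225, b = 8550.


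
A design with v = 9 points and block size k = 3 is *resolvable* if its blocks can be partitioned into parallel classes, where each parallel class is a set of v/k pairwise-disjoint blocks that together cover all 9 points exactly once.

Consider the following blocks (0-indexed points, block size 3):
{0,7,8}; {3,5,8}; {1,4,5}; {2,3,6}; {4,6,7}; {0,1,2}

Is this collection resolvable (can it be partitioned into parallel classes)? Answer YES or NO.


v = 9, block size k = 3, number of blocks = 6.
For resolvability, blocks must partition into parallel classes of size v/k = 3.
Total blocks must therefore be a multiple of 3: 6 = 3·2 + 0 ⇒ divisible ✓.
Greedy packing gives 2 candidate class(es). Each should be a full parallel class (size 3, covers all 9 points).
  Class 1 (3 blocks): {0,7,8}; {1,4,5}; {2,3,6}. Points covered: [0, 1, 2, 3, 4, 5, 6, 7, 8].
  Class 2 (3 blocks): {3,5,8}; {4,6,7}; {0,1,2}. Points covered: [0, 1, 2, 3, 4, 5, 6, 7, 8].
All classes full (size 3)? YES. All classes cover every point? YES.
Resolvable? YES.

YES


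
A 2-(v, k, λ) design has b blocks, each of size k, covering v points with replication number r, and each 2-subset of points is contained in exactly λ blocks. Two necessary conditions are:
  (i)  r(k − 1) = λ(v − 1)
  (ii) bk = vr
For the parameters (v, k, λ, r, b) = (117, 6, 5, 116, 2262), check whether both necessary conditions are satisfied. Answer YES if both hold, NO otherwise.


Condition (i): r(k − 1) = 116·5 = 580; λ(v − 1) = 5·116 = 580. Match? YES.
Condition (ii): bk = 2262·6 = 13572; vr = 117·116 = 13572. Match? YES.
Both conditions hold? YES.

YES


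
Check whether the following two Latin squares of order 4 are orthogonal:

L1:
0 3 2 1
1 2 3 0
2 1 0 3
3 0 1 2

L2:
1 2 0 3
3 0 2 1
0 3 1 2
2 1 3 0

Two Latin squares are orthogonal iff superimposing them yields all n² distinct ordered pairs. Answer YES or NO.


Form the n² = 16 superimposed pairs (L1[i][j], L2[i][j]), row by row (rows and columns indexed from 0):
row 0: (0,1) (3,2) (2,0) (1,3)
row 1: (1,3) (2,0) (3,2) (0,1)
row 2: (2,0) (1,3) (0,1) (3,2)
row 3: (3,2) (0,1) (1,3) (2,0)
Orthogonality requires all 16 pairs distinct.
But the pair (1,3) repeats: cell (0,3) has L1 = 1, L2 = 3, and cell (1,0) has L1 = 1, L2 = 3.
A repeated pair means some other pair never occurs (only 4 distinct pairs out of 16), so the squares are not orthogonal.
Conclusion: NO.

NO


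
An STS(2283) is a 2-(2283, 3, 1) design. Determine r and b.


An STS(v) is a 2-(v, 3, 1) BIBD: block size k = 3, λ = 1.
Replication: r(k − 1) = λ(v − 1) ⇒ r·2 = 2283 − 1 = 2282 ⇒ r = 1141.
Block count: bk = vr ⇒ b·3 = 2283·1141 = 2604903 ⇒ b = 868301.

r = 1141, b = 868301.


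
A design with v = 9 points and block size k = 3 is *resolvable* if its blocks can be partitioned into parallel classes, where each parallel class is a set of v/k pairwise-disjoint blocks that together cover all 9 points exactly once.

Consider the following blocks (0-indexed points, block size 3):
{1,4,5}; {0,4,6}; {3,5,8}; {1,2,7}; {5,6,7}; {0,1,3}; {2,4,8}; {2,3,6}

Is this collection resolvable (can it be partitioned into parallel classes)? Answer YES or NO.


v = 9, block size k = 3, number of blocks = 8.
For resolvability, blocks must partition into parallel classes of size v/k = 3.
Total blocks must therefore be a multiple of 3: 8 = 3·2 + 2 ⇒ not divisible ✗.
Resolvable? NO.

NO


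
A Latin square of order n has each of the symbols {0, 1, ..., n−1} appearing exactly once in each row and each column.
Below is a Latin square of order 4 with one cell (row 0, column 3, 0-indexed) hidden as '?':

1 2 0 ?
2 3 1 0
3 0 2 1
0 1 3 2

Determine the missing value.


Row 0 contains symbols [0, 1, 2] — missing [3].
Column 3 contains symbols [0, 1, 2] — missing [3].
The missing symbol must appear in both missing sets; intersection = [3].
Therefore the hidden value is 3.

Missing value = 3.


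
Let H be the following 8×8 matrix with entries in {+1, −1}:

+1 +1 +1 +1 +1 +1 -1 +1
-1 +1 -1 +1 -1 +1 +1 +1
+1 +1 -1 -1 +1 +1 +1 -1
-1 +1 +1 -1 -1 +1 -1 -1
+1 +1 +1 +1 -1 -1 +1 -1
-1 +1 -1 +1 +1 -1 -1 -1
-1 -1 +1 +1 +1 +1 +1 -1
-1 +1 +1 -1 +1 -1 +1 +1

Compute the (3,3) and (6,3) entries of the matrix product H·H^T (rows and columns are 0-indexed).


Row 3 of H: [-1, 1, 1, -1, -1, 1, -1, -1].
Row 6 of H: [-1, -1, 1, 1, 1, 1, 1, -1].
(H·H^T)[3][3] = Σ_j H[3][j]·H[3][j] = (-1)² + (1)² + (1)² + (-1)² + (-1)² + (1)² + (-1)² + (-1)² = 1 + 1 + 1 + 1 + 1 + 1 + 1 + 1 = 8.
(H·H^T)[6][3] = Σ_j H[6][j]·H[3][j] = (-1)·(-1) + (-1)·(1) + (1)·(1) + (1)·(-1) + (1)·(-1) + (1)·(1) + (1)·(-1) + (-1)·(-1) = 1 + -1 + 1 + -1 + -1 + 1 + -1 + 1 = 0.
So rows 6 and 3 are orthogonal; the diagonal entry equals n = 8.

(3,3) entry = 8; (6,3) entry = 0.


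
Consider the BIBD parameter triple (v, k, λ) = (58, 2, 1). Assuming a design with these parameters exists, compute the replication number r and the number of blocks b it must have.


Any 2-(v, k, λ) BIBD satisfies two necessary conditions:
  (i)  Each point sits in r blocks, and counting incidences through any fixed point gives r(k − 1) = λ(v − 1), so r = λ(v − 1)/(k − 1).
  (ii) Total incidences bk = vr, so b = vr/k.
Step 1: r = λ(v − 1)/(k − 1) = 1·(58 − 1)/(2 − 1) = 1·57/1 = 57/1 = 57.
Step 2: b = vr/k = 58·57/2 = 3306/2 = 1653.
Check integrality: r = 57 ∈ Z ✓, b = 1653 ∈ Z ✓.
(These identities are necessary conditions: they determine r and b for any design with these parameters, but do not by themselves prove that one exists.)

r = 57, b = 1653.


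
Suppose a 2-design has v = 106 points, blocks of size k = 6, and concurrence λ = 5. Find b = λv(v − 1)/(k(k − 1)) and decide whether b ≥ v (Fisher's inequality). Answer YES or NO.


r = λ(v − 1)/(k − 1) = 5·105/5 = 105.
b = vr/k = 106·105/6 = 1855.
Fisher's inequality: b ≥ v ⇔ 1855 ≥ 106? YES.

YES


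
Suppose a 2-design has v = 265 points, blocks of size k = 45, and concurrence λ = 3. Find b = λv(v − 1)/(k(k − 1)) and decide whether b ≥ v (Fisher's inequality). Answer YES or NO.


b = λv(v − 1)/(k(k − 1)) = 3·265·264/(45·44) = 209880/1980 = 106.
Compare with v = 265: b < v, so Fisher's inequality fails.

NO


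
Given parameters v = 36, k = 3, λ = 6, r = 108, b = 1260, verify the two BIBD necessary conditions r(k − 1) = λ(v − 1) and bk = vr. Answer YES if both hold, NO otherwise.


Condition (i): r(k − 1) = 108·2 = 216; λ(v − 1) = 6·35 = 210. Match? NO.
Condition (ii): bk = 1260·3 = 3780; vr = 36·108 = 3888. Match? NO.
Both conditions hold? NO.

NO


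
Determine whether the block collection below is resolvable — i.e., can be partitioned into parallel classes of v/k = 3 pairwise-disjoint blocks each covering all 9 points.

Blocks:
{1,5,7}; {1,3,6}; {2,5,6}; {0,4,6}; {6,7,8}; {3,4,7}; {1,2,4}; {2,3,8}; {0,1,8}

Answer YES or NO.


v = 9, block size k = 3, number of blocks = 9.
For resolvability, blocks must partition into parallel classes of size v/k = 3.
Total blocks must therefore be a multiple of 3: 9 = 3·3 + 0 ⇒ divisible ✓.
Consider block {1,3,6}. It intersects every other block in the collection, so no parallel class of size 3 can contain it.
Since every block must belong to some parallel class in a resolution, the collection cannot be partitioned into parallel classes.
Resolvable? NO.

NO


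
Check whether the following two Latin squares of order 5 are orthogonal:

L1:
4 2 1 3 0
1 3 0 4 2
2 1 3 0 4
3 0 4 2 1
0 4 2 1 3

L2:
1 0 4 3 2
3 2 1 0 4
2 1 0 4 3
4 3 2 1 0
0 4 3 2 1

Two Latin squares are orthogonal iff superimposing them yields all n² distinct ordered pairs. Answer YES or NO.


Form the n² = 25 superimposed pairs (L1[i][j], L2[i][j]), row by row (rows and columns indexed from 0):
row 0: (4,1) (2,0) (1,4) (3,3) (0,2)
row 1: (1,3) (3,2) (0,1) (4,0) (2,4)
row 2: (2,2) (1,1) (3,0) (0,4) (4,3)
row 3: (3,4) (0,3) (4,2) (2,1) (1,0)
row 4: (0,0) (4,4) (2,3) (1,2) (3,1)
Orthogonality requires all 25 pairs distinct.
Check by first coordinate: for each symbol s of L1, list the L2 entries in the n cells where L1 = s; they must all differ.
  L1 = 0: L2 entries (in reading order) 2, 1, 4, 3, 0 — all 5 distinct ✓
  L1 = 1: L2 entries (in reading order) 4, 3, 1, 0, 2 — all 5 distinct ✓
  L1 = 2: L2 entries (in reading order) 0, 4, 2, 1, 3 — all 5 distinct ✓
  L1 = 3: L2 entries (in reading order) 3, 2, 0, 4, 1 — all 5 distinct ✓
  L1 = 4: L2 entries (in reading order) 1, 0, 3, 2, 4 — all 5 distinct ✓
Every symbol of L1 meets every symbol of L2 exactly once, so all 25 pairs are distinct (25 of 25).
Conclusion: YES.

YES


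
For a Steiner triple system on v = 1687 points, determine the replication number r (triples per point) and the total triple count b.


An STS(v) is a 2-(v, 3, 1) BIBD: block size k = 3, λ = 1.
Replication: r(k − 1) = λ(v − 1) ⇒ r·2 = 1687 − 1 = 1686 ⇒ r = 843.
Block count: bk = vr ⇒ b·3 = 1687·843 = 1422141 ⇒ b = 474047.
(Check via b = v(v − 1)/6 = 1687·1686/6 = 2844282/6 = 474047.)

r = 843, b = 474047.


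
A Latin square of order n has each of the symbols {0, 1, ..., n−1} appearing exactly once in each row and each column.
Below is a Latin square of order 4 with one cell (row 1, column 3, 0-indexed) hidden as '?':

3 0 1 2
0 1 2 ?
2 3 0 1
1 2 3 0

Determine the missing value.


Row 1 contains symbols [0, 1, 2] — missing [3].
Column 3 contains symbols [0, 1, 2] — missing [3].
The missing symbol must appear in both missing sets; intersection = [3].
Therefore the hidden value is 3.

Missing value = 3.


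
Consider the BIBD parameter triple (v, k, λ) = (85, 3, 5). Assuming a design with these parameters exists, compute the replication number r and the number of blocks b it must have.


Any 2-(v, k, λ) BIBD satisfies two necessary conditions:
  (i)  Each point sits in r blocks, and counting incidences through any fixed point gives r(k − 1) = λ(v − 1), so r = λ(v − 1)/(k − 1).
  (ii) Total incidences bk = vr, so b = vr/k.
Step 1: r = λ(v − 1)/(k − 1) = 5·(85 − 1)/(3 − 1) = 5·84/2 = 420/2 = 210.
Step 2: b = vr/k = 85·210/3 = 17850/3 = 5950.
Check integrality: r = 210 ∈ Z ✓, b = 5950 ∈ Z ✓.
(These identities are necessary conditions: they determine r and b for any design with these parameters, but do not by themselves prove that one exists.)

r = 210, b = 5950.


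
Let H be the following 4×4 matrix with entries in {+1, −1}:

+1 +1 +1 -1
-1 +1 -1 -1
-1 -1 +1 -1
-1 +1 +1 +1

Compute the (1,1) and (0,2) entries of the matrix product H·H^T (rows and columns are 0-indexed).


Row 0 of H: [1, 1, 1, -1].
Row 1 of H: [-1, 1, -1, -1].
Row 2 of H: [-1, -1, 1, -1].
(H·H^T)[1][1] = Σ_j H[1][j]·H[1][j] = (-1)² + (1)² + (-1)² + (-1)² = 1 + 1 + 1 + 1 = 4.
(H·H^T)[0][2] = Σ_j H[0][j]·H[2][j] = (1)·(-1) + (1)·(-1) + (1)·(1) + (-1)·(-1) = -1 + -1 + 1 + 1 = 0.
So rows 0 and 2 are orthogonal; the diagonal entry equals n = 4.

(1,1) entry = 4; (0,2) entry = 0.


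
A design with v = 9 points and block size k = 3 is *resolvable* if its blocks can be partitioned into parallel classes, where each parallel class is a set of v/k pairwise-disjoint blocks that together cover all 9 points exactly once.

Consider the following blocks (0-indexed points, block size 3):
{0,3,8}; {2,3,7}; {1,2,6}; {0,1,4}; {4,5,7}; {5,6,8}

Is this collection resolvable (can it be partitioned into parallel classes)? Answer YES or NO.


v = 9, block size k = 3, number of blocks = 6.
For resolvability, blocks must partition into parallel classes of size v/k = 3.
Total blocks must therefore be a multiple of 3: 6 = 3·2 + 0 ⇒ divisible ✓.
Greedy packing gives 2 candidate class(es). Each should be a full parallel class (size 3, covers all 9 points).
  Class 1 (3 blocks): {0,3,8}; {1,2,6}; {4,5,7}. Points covered: [0, 1, 2, 3, 4, 5, 6, 7, 8].
  Class 2 (3 blocks): {2,3,7}; {0,1,4}; {5,6,8}. Points covered: [0, 1, 2, 3, 4, 5, 6, 7, 8].
All classes full (size 3)? YES. All classes cover every point? YES.
Resolvable? YES.

YES


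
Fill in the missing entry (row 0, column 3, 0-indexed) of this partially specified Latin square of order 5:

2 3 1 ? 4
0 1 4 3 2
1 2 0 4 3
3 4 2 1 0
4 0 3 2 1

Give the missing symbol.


Row 0 contains symbols [1, 2, 3, 4] — missing [0].
Column 3 contains symbols [1, 2, 3, 4] — missing [0].
The missing symbol must appear in both missing sets; intersection = [0].
Therefore the hidden value is 0.

Missing value = 0.


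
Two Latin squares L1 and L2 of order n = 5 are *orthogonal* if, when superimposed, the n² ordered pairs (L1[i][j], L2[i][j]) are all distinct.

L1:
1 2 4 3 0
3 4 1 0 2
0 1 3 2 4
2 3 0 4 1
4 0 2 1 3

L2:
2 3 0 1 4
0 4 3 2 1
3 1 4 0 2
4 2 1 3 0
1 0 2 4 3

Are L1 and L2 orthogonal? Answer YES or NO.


Form the n² = 25 superimposed pairs (L1[i][j], L2[i][j]), row by row (rows and columns indexed from 0):
row 0: (1,2) (2,3) (4,0) (3,1) (0,4)
row 1: (3,0) (4,4) (1,3) (0,2) (2,1)
row 2: (0,3) (1,1) (3,4) (2,0) (4,2)
row 3: (2,4) (3,2) (0,1) (4,3) (1,0)
row 4: (4,1) (0,0) (2,2) (1,4) (3,3)
Orthogonality requires all 25 pairs distinct.
Check by first coordinate: for each symbol s of L1, list the L2 entries in the n cells where L1 = s; they must all differ.
  L1 = 0: L2 entries (in reading order) 4, 2, 3, 1, 0 — all 5 distinct ✓
  L1 = 1: L2 entries (in reading order) 2, 3, 1, 0, 4 — all 5 distinct ✓
  L1 = 2: L2 entries (in reading order) 3, 1, 0, 4, 2 — all 5 distinct ✓
  L1 = 3: L2 entries (in reading order) 1, 0, 4, 2, 3 — all 5 distinct ✓
  L1 = 4: L2 entries (in reading order) 0, 4, 2, 3, 1 — all 5 distinct ✓
Every symbol of L1 meets every symbol of L2 exactly once, so all 25 pairs are distinct (25 of 25).
Conclusion: YES.

YES


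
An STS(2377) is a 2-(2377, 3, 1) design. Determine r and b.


An STS(v) is a 2-(v, 3, 1) BIBD: block size k = 3, λ = 1.
Replication: r(k − 1) = λ(v − 1) ⇒ r·2 = 2377 − 1 = 2376 ⇒ r = 1188.
Block count: b = v(v − 1)/6 = 2377·2376/6 = 5647752/6 = 941292.

r = 1188, b = 941292.


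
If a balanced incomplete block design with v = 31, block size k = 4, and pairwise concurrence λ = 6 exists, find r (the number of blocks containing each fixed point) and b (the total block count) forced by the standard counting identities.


Any 2-(v, k, λ) BIBD satisfies two necessary conditions:
  (i)  Each point sits in r blocks, and counting incidences through any fixed point gives r(k − 1) = λ(v − 1), so r = λ(v − 1)/(k − 1).
  (ii) Total incidences bk = vr, so b = vr/k.
Step 1: r = λ(v − 1)/(k − 1) = 6·(31 − 1)/(4 − 1) = 6·30/3 = 180/3 = 60.
Step 2: b = vr/k = 31·60/4 = 1860/4 = 465.
Check integrality: r = 60 ∈ Z ✓, b = 465 ∈ Z ✓.
(These identities are necessary conditions: they determine r and b for any design with these parameters, but do not by themselves prove that one exists.)

r = 60, b = 465.


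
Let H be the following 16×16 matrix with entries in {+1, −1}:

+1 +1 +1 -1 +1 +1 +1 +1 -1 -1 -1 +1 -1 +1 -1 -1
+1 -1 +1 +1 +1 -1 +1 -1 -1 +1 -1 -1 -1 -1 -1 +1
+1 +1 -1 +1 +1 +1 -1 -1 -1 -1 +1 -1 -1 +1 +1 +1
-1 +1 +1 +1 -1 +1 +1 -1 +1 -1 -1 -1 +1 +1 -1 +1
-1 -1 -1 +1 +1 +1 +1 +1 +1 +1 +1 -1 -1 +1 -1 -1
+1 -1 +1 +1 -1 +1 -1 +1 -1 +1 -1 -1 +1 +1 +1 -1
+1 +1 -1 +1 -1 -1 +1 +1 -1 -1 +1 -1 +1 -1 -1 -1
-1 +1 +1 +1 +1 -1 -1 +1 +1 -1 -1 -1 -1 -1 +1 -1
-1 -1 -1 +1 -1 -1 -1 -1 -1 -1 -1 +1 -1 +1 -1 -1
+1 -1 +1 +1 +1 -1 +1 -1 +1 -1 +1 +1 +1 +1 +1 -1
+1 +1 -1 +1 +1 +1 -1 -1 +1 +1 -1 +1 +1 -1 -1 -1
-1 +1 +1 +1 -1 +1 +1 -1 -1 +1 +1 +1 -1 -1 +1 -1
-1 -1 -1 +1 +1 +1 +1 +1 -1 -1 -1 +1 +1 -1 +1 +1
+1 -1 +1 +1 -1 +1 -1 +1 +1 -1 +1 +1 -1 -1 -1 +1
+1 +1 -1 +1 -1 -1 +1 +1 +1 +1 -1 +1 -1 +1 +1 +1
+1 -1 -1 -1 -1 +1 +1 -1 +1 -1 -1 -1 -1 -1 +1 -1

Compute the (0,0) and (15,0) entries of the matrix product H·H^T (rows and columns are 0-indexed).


Row 0 of H: [1, 1, 1, -1, 1, 1, 1, 1, -1, -1, -1, 1, -1, 1, -1, -1].
Row 15 of H: [1, -1, -1, -1, -1, 1, 1, -1, 1, -1, -1, -1, -1, -1, 1, -1].
(H·H^T)[0][0] = Σ_j H[0][j]·H[0][j] = (1)² + (1)² + (1)² + (-1)² + (1)² + (1)² + (1)² + (1)² + (-1)² + (-1)² + (-1)² + (1)² + (-1)² + (1)² + (-1)² + (-1)² = 1 + 1 + 1 + 1 + 1 + 1 + 1 + 1 + 1 + 1 + 1 + 1 + 1 + 1 + 1 + 1 = 16.
(H·H^T)[15][0] = Σ_j H[15][j]·H[0][j] = (1)·(1) + (-1)·(1) + (-1)·(1) + (-1)·(-1) + (-1)·(1) + (1)·(1) + (1)·(1) + (-1)·(1) + (1)·(-1) + (-1)·(-1) + (-1)·(-1) + (-1)·(1) + (-1)·(-1) + (-1)·(1) + (1)·(-1) + (-1)·(-1) = 1 + -1 + -1 + 1 + -1 + 1 + 1 + -1 + -1 + 1 + 1 + -1 + 1 + -1 + -1 + 1 = 0.
So rows 15 and 0 are orthogonal; the diagonal entry equals n = 16.

(0,0) entry = 16; (15,0) entry = 0.


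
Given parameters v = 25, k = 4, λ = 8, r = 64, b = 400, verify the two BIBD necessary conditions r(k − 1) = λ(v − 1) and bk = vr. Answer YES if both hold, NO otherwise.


Condition (i): r(k − 1) = 64·3 = 192; λ(v − 1) = 8·24 = 192. Match? YES.
Condition (ii): bk = 400·4 = 1600; vr = 25·64 = 1600. Match? YES.
Both conditions hold? YES.

YES


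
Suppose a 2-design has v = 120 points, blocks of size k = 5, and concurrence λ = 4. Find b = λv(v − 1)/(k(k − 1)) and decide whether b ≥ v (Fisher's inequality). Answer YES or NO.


r = λ(v − 1)/(k − 1) = 4·119/4 = 119.
b = vr/k = 120·119/5 = 2856.
Fisher's inequality: b ≥ v ⇔ 2856 ≥ 120? YES.

YES


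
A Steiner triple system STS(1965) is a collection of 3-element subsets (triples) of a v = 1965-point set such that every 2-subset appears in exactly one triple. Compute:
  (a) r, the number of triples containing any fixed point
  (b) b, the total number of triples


An STS(v) is a 2-(v, 3, 1) BIBD: block size k = 3, λ = 1.
Replication: r(k − 1) = λ(v − 1) ⇒ r·2 = 1965 − 1 = 1964 ⇒ r = 982.
Block count: bk = vr ⇒ b·3 = 1965·982 = 1929630 ⇒ b = 643210.

r = 982, b = 643210.


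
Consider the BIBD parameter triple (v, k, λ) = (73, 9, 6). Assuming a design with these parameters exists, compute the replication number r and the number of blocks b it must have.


Any 2-(v, k, λ) BIBD satisfies two necessary conditions:
  (i)  Each point sits in r blocks, and counting incidences through any fixed point gives r(k − 1) = λ(v − 1), so r = λ(v − 1)/(k − 1).
  (ii) Total incidences bk = vr, so b = vr/k.
Step 1: r = λ(v − 1)/(k − 1) = 6·(73 − 1)/(9 − 1) = 6·72/8 = 432/8 = 54.
Step 2: b = vr/k = 73·54/9 = 3942/9 = 438.
Check integrality: r = 54 ∈ Z ✓, b = 438 ∈ Z ✓.
(These identities are necessary conditions: they determine r and b for any design with these parameters, but do not by themselves prove that one exists.)

r = 54, b = 438.


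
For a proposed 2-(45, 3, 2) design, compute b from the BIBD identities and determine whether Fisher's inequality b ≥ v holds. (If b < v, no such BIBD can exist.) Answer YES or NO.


r = λ(v − 1)/(k − 1) = 2·44/2 = 44.
b = vr/k = 45·44/3 = 660.
Fisher's inequality: b ≥ v ⇔ 660 ≥ 45? YES.

YES


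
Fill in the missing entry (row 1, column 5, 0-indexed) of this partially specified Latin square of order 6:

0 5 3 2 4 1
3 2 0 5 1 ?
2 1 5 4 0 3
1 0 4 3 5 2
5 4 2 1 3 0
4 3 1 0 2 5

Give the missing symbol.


Row 1 contains symbols [0, 1, 2, 3, 5] — missing [4].
Column 5 contains symbols [0, 1, 2, 3, 5] — missing [4].
The missing symbol must appear in both missing sets; intersection = [4].
Therefore the hidden value is 4.

Missing value = 4.


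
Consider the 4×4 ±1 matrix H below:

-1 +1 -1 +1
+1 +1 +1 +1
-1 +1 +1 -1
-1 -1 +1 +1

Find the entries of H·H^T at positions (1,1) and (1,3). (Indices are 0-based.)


Row 1 of H: [1, 1, 1, 1].
Row 3 of H: [-1, -1, 1, 1].
(H·H^T)[1][1] = Σ_j H[1][j]·H[1][j] = (1)² + (1)² + (1)² + (1)² = 1 + 1 + 1 + 1 = 4.
(H·H^T)[1][3] = Σ_j H[1][j]·H[3][j] = (1)·(-1) + (1)·(-1) + (1)·(1) + (1)·(1) = -1 + -1 + 1 + 1 = 0.
So rows 1 and 3 are orthogonal; the diagonal entry equals n = 4.

(1,1) entry = 4; (1,3) entry = 0.


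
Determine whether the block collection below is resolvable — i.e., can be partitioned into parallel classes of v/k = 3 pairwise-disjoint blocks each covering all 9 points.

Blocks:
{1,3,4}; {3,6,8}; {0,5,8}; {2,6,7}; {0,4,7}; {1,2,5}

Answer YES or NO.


v = 9, block size k = 3, number of blocks = 6.
For resolvability, blocks must partition into parallel classes of size v/k = 3.
Total blocks must therefore be a multiple of 3: 6 = 3·2 + 0 ⇒ divisible ✓.
Greedy packing gives 2 candidate class(es). Each should be a full parallel class (size 3, covers all 9 points).
  Class 1 (3 blocks): {1,3,4}; {0,5,8}; {2,6,7}. Points covered: [0, 1, 2, 3, 4, 5, 6, 7, 8].
  Class 2 (3 blocks): {3,6,8}; {0,4,7}; {1,2,5}. Points covered: [0, 1, 2, 3, 4, 5, 6, 7, 8].
All classes full (size 3)? YES. All classes cover every point? YES.
Resolvable? YES.

YES


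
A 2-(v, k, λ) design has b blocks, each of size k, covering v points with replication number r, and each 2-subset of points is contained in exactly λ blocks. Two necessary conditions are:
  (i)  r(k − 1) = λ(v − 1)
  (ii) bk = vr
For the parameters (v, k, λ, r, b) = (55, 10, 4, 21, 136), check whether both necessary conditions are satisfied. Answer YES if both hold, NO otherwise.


Condition (i): r(k − 1) = 21·9 = 189; λ(v − 1) = 4·54 = 216. Match? NO.
Condition (ii): bk = 136·10 = 1360; vr = 55·21 = 1155. Match? NO.
Both conditions hold? NO.

NO


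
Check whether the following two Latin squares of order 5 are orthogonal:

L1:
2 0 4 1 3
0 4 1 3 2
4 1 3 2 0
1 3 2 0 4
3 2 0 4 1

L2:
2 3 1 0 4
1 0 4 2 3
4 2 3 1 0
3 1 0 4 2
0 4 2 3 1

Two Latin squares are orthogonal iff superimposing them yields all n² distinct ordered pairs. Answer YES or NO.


Form the n² = 25 superimposed pairs (L1[i][j], L2[i][j]), row by row (rows and columns indexed from 0):
row 0: (2,2) (0,3) (4,1) (1,0) (3,4)
row 1: (0,1) (4,0) (1,4) (3,2) (2,3)
row 2: (4,4) (1,2) (3,3) (2,1) (0,0)
row 3: (1,3) (3,1) (2,0) (0,4) (4,2)
row 4: (3,0) (2,4) (0,2) (4,3) (1,1)
Orthogonality requires all 25 pairs distinct.
Check by first coordinate: for each symbol s of L1, list the L2 entries in the n cells where L1 = s; they must all differ.
  L1 = 0: L2 entries (in reading order) 3, 1, 0, 4, 2 — all 5 distinct ✓
  L1 = 1: L2 entries (in reading order) 0, 4, 2, 3, 1 — all 5 distinct ✓
  L1 = 2: L2 entries (in reading order) 2, 3, 1, 0, 4 — all 5 distinct ✓
  L1 = 3: L2 entries (in reading order) 4, 2, 3, 1, 0 — all 5 distinct ✓
  L1 = 4: L2 entries (in reading order) 1, 0, 4, 2, 3 — all 5 distinct ✓
Every symbol of L1 meets every symbol of L2 exactly once, so all 25 pairs are distinct (25 of 25).
Conclusion: YES.

YES


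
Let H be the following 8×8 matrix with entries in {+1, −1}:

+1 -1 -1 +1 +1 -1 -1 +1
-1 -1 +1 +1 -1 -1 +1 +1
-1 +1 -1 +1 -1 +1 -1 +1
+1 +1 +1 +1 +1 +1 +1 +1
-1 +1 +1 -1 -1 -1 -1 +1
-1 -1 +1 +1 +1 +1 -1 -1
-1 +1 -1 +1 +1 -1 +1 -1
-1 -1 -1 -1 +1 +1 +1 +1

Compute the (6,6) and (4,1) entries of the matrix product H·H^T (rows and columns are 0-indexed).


Row 1 of H: [-1, -1, 1, 1, -1, -1, 1, 1].
Row 4 of H: [-1, 1, 1, -1, -1, -1, -1, 1].
Row 6 of H: [-1, 1, -1, 1, 1, -1, 1, -1].
(H·H^T)[6][6] = Σ_j H[6][j]·H[6][j] = (-1)² + (1)² + (-1)² + (1)² + (1)² + (-1)² + (1)² + (-1)² = 1 + 1 + 1 + 1 + 1 + 1 + 1 + 1 = 8.
(H·H^T)[4][1] = Σ_j H[4][j]·H[1][j] = (-1)·(-1) + (1)·(-1) + (1)·(1) + (-1)·(1) + (-1)·(-1) + (-1)·(-1) + (-1)·(1) + (1)·(1) = 1 + -1 + 1 + -1 + 1 + 1 + -1 + 1 = 2.
Rows 4 and 1 are not orthogonal (dot product = 2 ≠ 0), so H is not a Hadamard matrix.

(6,6) entry = 8; (4,1) entry = 2.


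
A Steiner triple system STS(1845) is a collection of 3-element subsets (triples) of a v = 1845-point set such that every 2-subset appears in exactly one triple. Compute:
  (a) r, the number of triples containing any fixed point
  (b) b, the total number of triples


An STS(v) is a 2-(v, 3, 1) BIBD: block size k = 3, λ = 1.
Replication: r(k − 1) = λ(v − 1) ⇒ r·2 = 1845 − 1 = 1844 ⇒ r = 922.
Block count: bk = vr ⇒ b·3 = 1845·922 = 1701090 ⇒ b = 567030.

r = 922, b = 567030.


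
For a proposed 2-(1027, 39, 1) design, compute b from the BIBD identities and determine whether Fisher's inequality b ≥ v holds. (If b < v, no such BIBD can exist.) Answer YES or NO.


b = λv(v − 1)/(k(k − 1)) = 1·1027·1026/(39·38) = 1053702/1482 = 711.
Compare with v = 1027: b < v, so Fisher's inequality fails.

NO


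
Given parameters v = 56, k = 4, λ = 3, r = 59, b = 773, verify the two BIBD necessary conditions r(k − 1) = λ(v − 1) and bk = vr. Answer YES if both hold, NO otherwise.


Condition (i): r(k − 1) = 59·3 = 177; λ(v − 1) = 3·55 = 165. Match? NO.
Condition (ii): bk = 773·4 = 3092; vr = 56·59 = 3304. Match? NO.
Both conditions hold? NO.

NO


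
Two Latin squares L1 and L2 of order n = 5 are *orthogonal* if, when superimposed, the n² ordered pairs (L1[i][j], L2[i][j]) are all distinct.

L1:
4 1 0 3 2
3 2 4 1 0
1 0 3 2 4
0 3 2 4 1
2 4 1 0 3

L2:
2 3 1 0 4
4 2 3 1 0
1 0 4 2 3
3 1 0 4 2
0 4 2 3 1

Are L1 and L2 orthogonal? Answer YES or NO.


Form the n² = 25 superimposed pairs (L1[i][j], L2[i][j]), row by row (rows and columns indexed from 0):
row 0: (4,2) (1,3) (0,1) (3,0) (2,4)
row 1: (3,4) (2,2) (4,3) (1,1) (0,0)
row 2: (1,1) (0,0) (3,4) (2,2) (4,3)
row 3: (0,3) (3,1) (2,0) (4,4) (1,2)
row 4: (2,0) (4,4) (1,2) (0,3) (3,1)
Orthogonality requires all 25 pairs distinct.
But the pair (1,1) repeats: cell (1,3) has L1 = 1, L2 = 1, and cell (2,0) has L1 = 1, L2 = 1.
A repeated pair means some other pair never occurs (only 15 distinct pairs out of 25), so the squares are not orthogonal.
Conclusion: NO.

NO


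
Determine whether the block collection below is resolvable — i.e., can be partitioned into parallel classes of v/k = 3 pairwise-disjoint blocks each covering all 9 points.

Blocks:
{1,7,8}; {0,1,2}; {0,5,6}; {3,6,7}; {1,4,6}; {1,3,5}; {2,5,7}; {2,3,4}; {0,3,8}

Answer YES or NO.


v = 9, block size k = 3, number of blocks = 9.
For resolvability, blocks must partition into parallel classes of size v/k = 3.
Total blocks must therefore be a multiple of 3: 9 = 3·3 + 0 ⇒ divisible ✓.
Consider block {0,1,2}. The only other block(s) in the collection disjoint from it are {3,6,7} — just 1 block(s). Any parallel class containing {0,1,2} would need 2 other blocks each disjoint from it, so no parallel class of size 3 can contain {0,1,2}.
Since every block must belong to some parallel class in a resolution, the collection cannot be partitioned into parallel classes.
Resolvable? NO.

NO


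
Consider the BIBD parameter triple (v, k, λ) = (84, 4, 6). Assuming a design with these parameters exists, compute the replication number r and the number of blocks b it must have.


Any 2-(v, k, λ) BIBD satisfies two necessary conditions:
  (i)  Each point sits in r blocks, and counting incidences through any fixed point gives r(k − 1) = λ(v − 1), so r = λ(v − 1)/(k − 1).
  (ii) Total incidences bk = vr, so b = vr/k.
Step 1: r = λ(v − 1)/(k − 1) = 6·(84 − 1)/(4 − 1) = 6·83/3 = 498/3 = 166.
Step 2: b = vr/k = 84·166/4 = 13944/4 = 3486.
Check integrality: r = 166 ∈ Z ✓, b = 3486 ∈ Z ✓.
(These identities are necessary conditions: they determine r and b for any design with these parameters, but do not by themselves prove that one exists.)

r = 166, b = 3486.


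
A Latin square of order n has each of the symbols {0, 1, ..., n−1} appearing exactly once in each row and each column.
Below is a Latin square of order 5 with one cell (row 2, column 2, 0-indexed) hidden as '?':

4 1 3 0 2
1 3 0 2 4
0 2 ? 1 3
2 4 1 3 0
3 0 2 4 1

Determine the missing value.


Row 2 contains symbols [0, 1, 2, 3] — missing [4].
Column 2 contains symbols [0, 1, 2, 3] — missing [4].
The missing symbol must appear in both missing sets; intersection = [4].
Therefore the hidden value is 4.

Missing value = 4.
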